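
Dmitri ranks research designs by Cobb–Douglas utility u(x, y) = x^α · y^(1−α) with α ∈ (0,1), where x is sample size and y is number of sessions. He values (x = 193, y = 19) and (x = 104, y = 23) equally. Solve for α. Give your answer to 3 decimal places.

Set the two utilities equal: 193^α·19^(1−α) = 104^α·23^(1−α).
(193/104)^α = (23/19)^(1−α); take logs: α·ln(193/104) = (1−α)·ln(23/19), i.e. α·0.618299 = (1−α)·0.191055.
So α/(1−α) = (0.191055)/(0.618299) = 0.309001, and α = 0.309001/1.309001 ≈ 0.236.

α ≈ 0.236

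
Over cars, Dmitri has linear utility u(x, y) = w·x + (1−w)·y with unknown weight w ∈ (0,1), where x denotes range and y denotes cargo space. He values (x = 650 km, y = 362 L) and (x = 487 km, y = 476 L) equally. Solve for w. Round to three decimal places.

w = 0.412

Indifference: w·650 + (1−w)·362 = w·487 + (1−w)·476.
Rearranging, 163·w − 114·(1−w) = 0.
The marginal rate of substitution is 114/163, so w = 114/(163+114) = 0.412.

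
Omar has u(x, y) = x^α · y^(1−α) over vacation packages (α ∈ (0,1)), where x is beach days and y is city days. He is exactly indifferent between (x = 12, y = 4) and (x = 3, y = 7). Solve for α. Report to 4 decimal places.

Indifference: 12^α · 4^(1−α) = 3^α · 7^(1−α).
Taking logs: α·ln 12 + (1−α)·ln 4 = α·ln 3 + (1−α)·ln 7, i.e. α·1.3862944 = (1−α)·0.5596158.
So α/(1−α) = (0.5596158)/(1.3862944) = 0.4036775, and α = 0.4036775/1.4036775 ≈ 0.2876.

α ≈ 0.2876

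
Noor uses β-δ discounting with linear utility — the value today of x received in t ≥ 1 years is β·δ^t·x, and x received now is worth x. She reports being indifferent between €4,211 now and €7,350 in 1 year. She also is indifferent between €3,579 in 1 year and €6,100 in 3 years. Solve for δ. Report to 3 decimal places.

δ ≈ 0.766

The second indifference involves only future payoffs, so β cancels: β·δ^1·3579 = β·δ^3·6100, giving δ^2 = 3579/6100 = 0.58672, so δ = 0.76598.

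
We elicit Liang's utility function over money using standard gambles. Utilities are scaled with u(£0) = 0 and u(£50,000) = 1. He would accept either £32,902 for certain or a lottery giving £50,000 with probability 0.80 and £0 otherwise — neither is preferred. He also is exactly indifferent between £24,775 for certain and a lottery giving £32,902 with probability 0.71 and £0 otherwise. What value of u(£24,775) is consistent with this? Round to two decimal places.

0.57

From the first indifference, u(£32,902) = 0.80·u(£50,000) + 0.20·u(£0) = 0.80·1 + 0.20·0 = 0.80.
The second indifference gives u(£24,775) = 0.71·u(£32,902) + 0.29·u(£0) = 0.71·0.80 + 0.29·0.00 = 0.5680.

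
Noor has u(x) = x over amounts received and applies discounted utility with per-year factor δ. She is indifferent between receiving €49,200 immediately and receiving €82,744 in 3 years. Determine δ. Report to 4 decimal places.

The payoff in 3 years is discounted by δ^3, so u(49200) = δ^3·u(82744) and δ^3 = u(49200)/u(82744).
With u(x) = x: δ^3 = 49200/82744 = 0.59461.
So δ = 0.59461^(1/3) ≈ 0.8409.

δ ≈ 0.8409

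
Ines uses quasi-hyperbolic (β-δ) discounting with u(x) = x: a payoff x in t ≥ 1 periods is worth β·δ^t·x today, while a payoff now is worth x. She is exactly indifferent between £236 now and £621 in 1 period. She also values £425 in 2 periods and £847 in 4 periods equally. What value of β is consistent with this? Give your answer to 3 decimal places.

β ≈ 0.536

The second indifference involves only future payoffs, so β cancels: β·δ^2·425 = β·δ^4·847, giving δ^2 = 425/847 = 0.50177, so δ = 0.70836.
Now use the now-vs-future pair: 236 = β·δ·621 gives β = 236/(0.70836·621) ≈ 0.536.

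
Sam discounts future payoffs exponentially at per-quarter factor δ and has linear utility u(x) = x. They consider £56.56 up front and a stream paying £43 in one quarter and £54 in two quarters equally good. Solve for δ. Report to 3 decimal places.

δ ≈ 0.700

Present value of the stream is 43·δ + 54·δ². Indifference gives 43δ + 54δ² = 56.56.
That is, 54δ² + 43δ − 56.56 = 0, a quadratic in δ.
The positive root is δ = [−43 + √(43² + 4·54·56.56)] / (2·54) = (−43 + 118.600)/108 ≈ 0.700.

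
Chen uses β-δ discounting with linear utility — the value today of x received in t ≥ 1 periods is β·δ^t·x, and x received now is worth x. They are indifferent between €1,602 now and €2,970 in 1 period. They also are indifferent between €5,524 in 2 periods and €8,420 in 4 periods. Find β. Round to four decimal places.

β ≈ 0.6659

From the later pair, β·δ^2·5524 = β·δ^4·8420; dividing through, δ^2 = 5524/8420 = 0.65606, so δ = 0.80997.
Now use the now-vs-future pair: 1602 = β·δ·2970 gives β = 1602/(0.80997·2970) ≈ 0.6659.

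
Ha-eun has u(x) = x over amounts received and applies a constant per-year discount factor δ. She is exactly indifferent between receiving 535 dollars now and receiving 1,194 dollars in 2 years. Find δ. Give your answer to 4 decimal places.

δ ≈ 0.6694

Equating discounted utilities: u(535) = δ^2·u(1194) ⇒ δ^2 = u(535)/u(1194).
With u(x) = x: δ^2 = 535/1194 = 0.44807.
So δ = 0.44807^(1/2) ≈ 0.6694.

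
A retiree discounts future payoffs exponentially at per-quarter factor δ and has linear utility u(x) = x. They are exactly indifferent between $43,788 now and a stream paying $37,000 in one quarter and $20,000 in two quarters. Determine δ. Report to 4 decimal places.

δ ≈ 0.8200

The stream is worth 37000δ + 20000δ² today, so 37000δ + 20000δ² = 43788.
That is, 20000δ² + 37000δ − 43788 = 0, a quadratic in δ.
By the quadratic formula (taking the positive root), δ = (−37000 + √4872040000.00) / 40000 ≈ 0.8200.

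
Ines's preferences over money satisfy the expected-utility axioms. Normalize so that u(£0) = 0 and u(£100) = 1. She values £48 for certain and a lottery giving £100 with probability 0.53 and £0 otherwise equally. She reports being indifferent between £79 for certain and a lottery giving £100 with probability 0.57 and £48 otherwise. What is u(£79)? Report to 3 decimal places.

The first gamble pins u(£48): it must equal 0.53·1 + 0.47·0 = 0.53.
Then u(£79) = 0.57·u(£100) + 0.43·u(£48) = 0.57·1.00 + 0.43·0.53 = 0.7979.

0.798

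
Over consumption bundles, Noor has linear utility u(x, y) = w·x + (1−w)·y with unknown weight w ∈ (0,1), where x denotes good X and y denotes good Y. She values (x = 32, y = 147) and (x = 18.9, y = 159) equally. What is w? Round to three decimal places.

w = 0.478

Indifference: w·32 + (1−w)·147 = w·18.9 + (1−w)·159.
Rearranging, 13.1·w − 12·(1−w) = 0.
The marginal rate of substitution is 12/13.1, so w = 12/(13.1+12) = 0.478.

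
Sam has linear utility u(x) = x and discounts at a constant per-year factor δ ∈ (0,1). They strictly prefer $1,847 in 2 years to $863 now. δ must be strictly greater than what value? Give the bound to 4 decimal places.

δ > 0.6836

Under u(x) = x this choice says 863 < δ^2·1847.
So δ^2 > 863/1847 = 0.46724; taking the square root of both positive sides preserves the inequality.
δ > (863/1847)^(1/2) ≈ 0.6836.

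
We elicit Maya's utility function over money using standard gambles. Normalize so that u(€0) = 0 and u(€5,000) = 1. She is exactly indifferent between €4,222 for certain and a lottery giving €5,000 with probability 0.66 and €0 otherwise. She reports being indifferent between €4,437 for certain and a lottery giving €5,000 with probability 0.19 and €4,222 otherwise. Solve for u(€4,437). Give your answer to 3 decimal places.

0.725

First, u(€4,222) = 0.66·u(€5,000) + 0.34·u(€0) = 0.66.
The second indifference gives u(€4,437) = 0.19·u(€5,000) + 0.81·u(€4,222) = 0.19·1.00 + 0.81·0.66 = 0.7246.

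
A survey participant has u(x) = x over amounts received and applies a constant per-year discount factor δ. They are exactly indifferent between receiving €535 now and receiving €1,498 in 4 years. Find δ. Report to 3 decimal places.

Indifference means u(535) = δ^4 · u(1498), so δ^4 = u(535)/u(1498).
With u(x) = x: δ^4 = 535/1498 = 0.35714.
Taking the 4th root: δ = 0.35714^(1/4) ≈ 0.773.

δ ≈ 0.773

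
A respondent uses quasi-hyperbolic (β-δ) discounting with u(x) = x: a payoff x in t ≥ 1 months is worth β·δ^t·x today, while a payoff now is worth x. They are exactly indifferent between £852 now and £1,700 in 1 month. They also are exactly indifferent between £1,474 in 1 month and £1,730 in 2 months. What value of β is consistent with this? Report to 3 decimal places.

β ≈ 0.588

From the later pair, β·δ^1·1474 = β·δ^2·1730; dividing through, δ = 1474/1730 = 0.85202.
Now use the now-vs-future pair: 852 = β·δ·1700 gives β = 852/(0.85202·1700) ≈ 0.588.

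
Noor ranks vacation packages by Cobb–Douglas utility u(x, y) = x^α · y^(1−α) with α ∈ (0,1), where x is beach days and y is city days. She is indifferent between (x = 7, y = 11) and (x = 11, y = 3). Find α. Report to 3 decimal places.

Set the two utilities equal: 7^α·11^(1−α) = 11^α·3^(1−α).
(7/11)^α = (3/11)^(1−α); take logs: α·ln(7/11) = (1−α)·ln(3/11), i.e. α·-0.451985 = (1−α)·-1.299283.
With A = -0.451985 and B = -1.299283: α·A = (1−α)·B, so α = B/(A+B) = -1.299283/-1.751268 ≈ 0.742.

α ≈ 0.742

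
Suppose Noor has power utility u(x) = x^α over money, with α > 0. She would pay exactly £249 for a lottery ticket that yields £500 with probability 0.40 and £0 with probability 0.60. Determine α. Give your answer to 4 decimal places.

The lottery's expected utility is 0.40·u(500) + 0.60·u(0) = 0.40·500^α (since u(0) = 0 for α > 0).
Equating: 249^α = 0.40·500^α, i.e. 0.4980^α = 0.40.
α = ln(0.40) / ln(249/500) = -0.9162907/-0.6971552 ≈ 1.3143.

α ≈ 1.3143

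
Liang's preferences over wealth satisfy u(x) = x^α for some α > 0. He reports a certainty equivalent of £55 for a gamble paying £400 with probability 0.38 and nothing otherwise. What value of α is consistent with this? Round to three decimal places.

α ≈ 0.488

EU(lottery) = 0.38·400^α + 0.62·0 = 0.38·400^α.
Equating: 55^α = 0.38·400^α, i.e. 0.1375^α = 0.38.
α = ln(0.38) / ln(55/400) = -0.967584/-1.984131 ≈ 0.488.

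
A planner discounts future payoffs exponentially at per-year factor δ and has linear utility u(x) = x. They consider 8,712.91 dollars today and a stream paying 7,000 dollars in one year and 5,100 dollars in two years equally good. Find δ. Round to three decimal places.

Equating present values: 8712.91 = 7000δ + 5100δ².
That is, 5100δ² + 7000δ − 8712.91 = 0, a quadratic in δ.
δ = (−7000 + √(7000² + 4·5100·8712.91)) / (2·5100) = (−7000 + √226743364.00) / 10200 ≈ 0.790.

δ ≈ 0.790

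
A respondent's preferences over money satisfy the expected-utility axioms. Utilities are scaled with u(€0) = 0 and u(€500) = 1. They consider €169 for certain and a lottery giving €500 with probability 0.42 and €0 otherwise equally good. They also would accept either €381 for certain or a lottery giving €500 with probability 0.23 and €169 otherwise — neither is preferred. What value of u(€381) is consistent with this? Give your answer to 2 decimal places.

0.55

From the first indifference, u(€169) = 0.42·u(€500) + 0.58·u(€0) = 0.42·1 + 0.58·0 = 0.42.
The second indifference gives u(€381) = 0.23·u(€500) + 0.77·u(€169) = 0.23·1.00 + 0.77·0.42 = 0.5534.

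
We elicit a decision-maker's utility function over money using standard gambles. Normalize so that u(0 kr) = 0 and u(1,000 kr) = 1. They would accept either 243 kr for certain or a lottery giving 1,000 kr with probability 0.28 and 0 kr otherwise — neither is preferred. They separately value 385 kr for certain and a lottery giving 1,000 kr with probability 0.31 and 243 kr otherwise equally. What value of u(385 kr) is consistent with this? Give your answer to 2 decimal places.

From the first indifference, u(243 kr) = 0.28·u(1,000 kr) + 0.72·u(0 kr) = 0.28·1 + 0.72·0 = 0.28.
Then u(385 kr) = 0.31·u(1,000 kr) + 0.69·u(243 kr) = 0.31·1.00 + 0.69·0.28 = 0.5032.

0.50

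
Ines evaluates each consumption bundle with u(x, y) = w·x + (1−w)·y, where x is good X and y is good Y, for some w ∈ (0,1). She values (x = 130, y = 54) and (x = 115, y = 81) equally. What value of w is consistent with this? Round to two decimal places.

w = 0.64

u(130,54) = u(115,81) means w·130 + (1−w)·54 = w·115 + (1−w)·81.
Rearranging, 15·w − 27·(1−w) = 0.
The marginal rate of substitution is 27/15, so w = 27/(15+27) = 0.64.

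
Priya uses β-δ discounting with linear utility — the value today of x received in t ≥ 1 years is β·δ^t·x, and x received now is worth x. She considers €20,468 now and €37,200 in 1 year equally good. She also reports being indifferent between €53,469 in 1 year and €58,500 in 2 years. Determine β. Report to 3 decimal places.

β ≈ 0.602

Both payoffs in the second observation are in the future, so β drops out: δ^1·53469 = δ^2·58500 ⇒ δ = 53469/58500 = 0.91400.
Now use the now-vs-future pair: 20468 = β·δ·37200 gives β = 20468/(0.91400·37200) ≈ 0.602.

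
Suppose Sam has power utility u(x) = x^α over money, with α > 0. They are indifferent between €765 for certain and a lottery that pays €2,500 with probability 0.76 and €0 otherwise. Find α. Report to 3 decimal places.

α ≈ 0.232

Since u(0) = 0, the lottery's EU is 0.76·2500^α.
Equating: 765^α = 0.76·2500^α, i.e. 0.3060^α = 0.76.
Take logs: α = ln 0.76 / ln(765/2500) ≈ 0.23175.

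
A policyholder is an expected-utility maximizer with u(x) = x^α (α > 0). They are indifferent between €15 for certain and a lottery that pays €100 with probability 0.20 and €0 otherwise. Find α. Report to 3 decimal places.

α ≈ 0.848

The lottery's expected utility is 0.20·u(100) + 0.80·u(0) = 0.20·100^α (since u(0) = 0 for α > 0).
Setting u(15) equal to that: 15^α = 0.20·100^α ⇒ (15/100)^α = 0.20.
Taking logs: α·ln(15/100) = ln(0.20), so α = -1.609438 / -1.897120 ≈ 0.848.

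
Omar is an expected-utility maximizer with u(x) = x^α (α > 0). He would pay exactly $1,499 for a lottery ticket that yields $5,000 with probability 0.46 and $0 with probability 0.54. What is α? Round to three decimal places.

α ≈ 0.645

The lottery's expected utility is 0.46·u(5000) + 0.54·u(0) = 0.46·5000^α (since u(0) = 0 for α > 0).
Indifference: 1499^α = 0.46·5000^α, so (1499/5000)^α = 0.46.
Taking logs: α·ln(1499/5000) = ln(0.46), so α = -0.776529 / -1.204640 ≈ 0.645.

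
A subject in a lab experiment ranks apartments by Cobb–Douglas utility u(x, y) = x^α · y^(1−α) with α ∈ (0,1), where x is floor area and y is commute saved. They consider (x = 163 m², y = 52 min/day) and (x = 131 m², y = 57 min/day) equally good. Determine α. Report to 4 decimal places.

α ≈ 0.2958

Indifference: 163^α · 52^(1−α) = 131^α · 57^(1−α).
(163/131)^α = (57/52)^(1−α); take logs: α·ln(163/131) = (1−α)·ln(57/52), i.e. α·0.2185529 = (1−α)·0.0918075.
Thus α·(0.3103604) = 0.0918075, so α = 0.0918075/0.3103604 ≈ 0.2958.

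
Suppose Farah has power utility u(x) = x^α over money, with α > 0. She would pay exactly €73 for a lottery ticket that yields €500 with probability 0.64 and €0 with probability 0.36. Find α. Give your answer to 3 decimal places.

α ≈ 0.232

The lottery's expected utility is 0.64·u(500) + 0.36·u(0) = 0.64·500^α (since u(0) = 0 for α > 0).
Indifference: 73^α = 0.64·500^α, so (73/500)^α = 0.64.
α = ln(0.64) / ln(73/500) = -0.446287/-1.924149 ≈ 0.232.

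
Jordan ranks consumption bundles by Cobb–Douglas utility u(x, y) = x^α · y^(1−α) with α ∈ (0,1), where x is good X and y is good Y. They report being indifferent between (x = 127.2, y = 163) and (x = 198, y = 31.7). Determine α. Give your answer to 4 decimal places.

Set the two utilities equal: 127.2^α·163^(1−α) = 198^α·31.7^(1−α).
Taking logs: α·ln 127.2 + (1−α)·ln 163 = α·ln 198 + (1−α)·ln 31.7, i.e. α·-0.4425064 = (1−α)·-1.6374335.
So α/(1−α) = (-1.6374335)/(-0.4425064) = 3.7003612, and α = 3.7003612/4.7003612 ≈ 0.7873.

α ≈ 0.7873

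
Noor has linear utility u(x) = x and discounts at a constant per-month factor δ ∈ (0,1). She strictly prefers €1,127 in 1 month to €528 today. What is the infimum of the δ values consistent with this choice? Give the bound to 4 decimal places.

The preference means 528 < δ·1127.
So δ > 528/1127 = 0.46850.

δ > 0.4685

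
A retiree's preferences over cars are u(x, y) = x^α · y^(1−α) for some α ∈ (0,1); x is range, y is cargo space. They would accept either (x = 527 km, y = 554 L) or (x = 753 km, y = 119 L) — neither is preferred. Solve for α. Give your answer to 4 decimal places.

Set the two utilities equal: 527^α·554^(1−α) = 753^α·119^(1−α).
Rearrange to (527/753)^α = (119/554)^(1−α) and take logs: α·-0.3568647 = (1−α)·-1.5380412.
With A = -0.3568647 and B = -1.5380412: α·A = (1−α)·B, so α = B/(A+B) = -1.5380412/-1.8949059 ≈ 0.8117.

α ≈ 0.8117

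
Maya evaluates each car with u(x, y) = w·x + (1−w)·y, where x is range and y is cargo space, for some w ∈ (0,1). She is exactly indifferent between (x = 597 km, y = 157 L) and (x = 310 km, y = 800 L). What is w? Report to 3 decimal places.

w = 0.691

Equating utilities: w·597 + (1−w)·157 = w·310 + (1−w)·800.
Rearranging, 287·w − 643·(1−w) = 0.
Hence w = 643/(287+643) = 643/930 = 0.691.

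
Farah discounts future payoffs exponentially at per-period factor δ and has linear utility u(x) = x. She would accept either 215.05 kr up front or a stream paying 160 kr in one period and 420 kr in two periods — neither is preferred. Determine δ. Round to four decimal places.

δ ≈ 0.5500

Present value of the stream is 160·δ + 420·δ². Indifference gives 160δ + 420δ² = 215.05.
That is, 420δ² + 160δ − 215.05 = 0, a quadratic in δ.
δ = (−160 + √(160² + 4·420·215.05)) / (2·420) = (−160 + √386884.00) / 840 ≈ 0.5500.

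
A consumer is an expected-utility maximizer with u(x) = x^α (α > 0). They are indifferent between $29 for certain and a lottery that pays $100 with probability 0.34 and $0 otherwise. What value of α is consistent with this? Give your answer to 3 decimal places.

Since u(0) = 0, the lottery's EU is 0.34·100^α.
Indifference: 29^α = 0.34·100^α, so (29/100)^α = 0.34.
α = ln(0.34) / ln(29/100) = -1.078810/-1.237874 ≈ 0.872.

α ≈ 0.872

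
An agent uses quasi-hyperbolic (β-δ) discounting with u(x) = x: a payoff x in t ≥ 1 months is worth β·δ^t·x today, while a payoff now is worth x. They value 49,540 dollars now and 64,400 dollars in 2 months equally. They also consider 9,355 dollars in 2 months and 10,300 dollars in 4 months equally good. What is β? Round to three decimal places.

From the later pair, β·δ^2·9355 = β·δ^4·10300; dividing through, δ^2 = 9355/10300 = 0.90825, so δ = 0.95302.
Substituting δ into 49540 = β·δ^2·64400: β = 49540/(58491.456) ≈ 0.847.

β ≈ 0.847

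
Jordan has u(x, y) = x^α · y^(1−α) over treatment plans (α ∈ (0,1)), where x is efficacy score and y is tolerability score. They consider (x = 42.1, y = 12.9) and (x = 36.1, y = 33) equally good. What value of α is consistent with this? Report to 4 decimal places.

Indifference: 42.1^α · 12.9^(1−α) = 36.1^α · 33^(1−α).
(42.1/36.1)^α = (33/12.9)^(1−α); take logs: α·ln(42.1/36.1) = (1−α)·ln(33/12.9), i.e. α·0.1537549 = (1−α)·0.9392803.
So α/(1−α) = (0.9392803)/(0.1537549) = 6.1089455, and α = 6.1089455/7.1089455 ≈ 0.8593.

α ≈ 0.8593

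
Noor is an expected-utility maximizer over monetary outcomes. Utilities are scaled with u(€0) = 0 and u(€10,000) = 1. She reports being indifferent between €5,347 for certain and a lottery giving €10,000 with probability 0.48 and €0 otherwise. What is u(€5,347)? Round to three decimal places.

0.480

u(€5,347) equals the lottery's expected utility: 0.48·1 + 0.52·0 = 0.48.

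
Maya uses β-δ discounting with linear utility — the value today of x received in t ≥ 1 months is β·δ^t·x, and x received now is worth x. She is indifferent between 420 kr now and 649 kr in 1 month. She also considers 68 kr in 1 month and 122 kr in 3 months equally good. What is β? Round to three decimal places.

β ≈ 0.867

From the later pair, β·δ^1·68 = β·δ^3·122; dividing through, δ^2 = 68/122 = 0.55738, so δ = 0.74658.
The first indifference: 420 = β·δ·649, so β = 420/(δ·649) = 420/(0.74658·649) ≈ 0.867.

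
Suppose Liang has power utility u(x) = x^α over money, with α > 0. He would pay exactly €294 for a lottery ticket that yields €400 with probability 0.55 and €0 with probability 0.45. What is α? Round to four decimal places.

α ≈ 1.9418

EU(lottery) = 0.55·400^α + 0.45·0 = 0.55·400^α.
Setting u(294) equal to that: 294^α = 0.55·400^α ⇒ (294/400)^α = 0.55.
α = ln(0.55) / ln(294/400) = -0.5978370/-0.3078848 ≈ 1.9418.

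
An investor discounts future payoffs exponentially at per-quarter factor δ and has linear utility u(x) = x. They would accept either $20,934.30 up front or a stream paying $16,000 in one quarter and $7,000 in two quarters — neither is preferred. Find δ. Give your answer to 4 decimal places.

δ ≈ 0.9300

The stream is worth 16000δ + 7000δ² today, so 16000δ + 7000δ² = 20934.30.
Rearranged: 7000δ² + 16000δ − 20934.30 = 0.
δ = (−16000 + √(16000² + 4·7000·20934.30)) / (2·7000) = (−16000 + √842160400.00) / 14000 ≈ 0.9300.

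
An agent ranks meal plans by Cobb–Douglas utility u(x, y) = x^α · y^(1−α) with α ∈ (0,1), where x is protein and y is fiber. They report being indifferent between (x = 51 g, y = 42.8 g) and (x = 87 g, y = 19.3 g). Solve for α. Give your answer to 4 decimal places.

α ≈ 0.5986

Set the two utilities equal: 51^α·42.8^(1−α) = 87^α·19.3^(1−α).
(51/87)^α = (19.3/42.8)^(1−α); take logs: α·ln(51/87) = (1−α)·ln(19.3/42.8), i.e. α·-0.5340825 = (1−α)·-0.7964330.
Thus α·(-1.3305155) = -0.7964330, so α = -0.7964330/-1.3305155 ≈ 0.5986.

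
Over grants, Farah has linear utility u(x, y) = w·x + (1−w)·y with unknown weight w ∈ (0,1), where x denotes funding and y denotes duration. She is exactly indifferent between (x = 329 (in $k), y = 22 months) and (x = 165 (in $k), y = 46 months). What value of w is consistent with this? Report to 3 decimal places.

Equating utilities: w·329 + (1−w)·22 = w·165 + (1−w)·46.
Collecting terms: w·164 = (1−w)·24.
So w/(1−w) = 24/164 = 0.1463, giving w = 24/(164+24) = 0.128.

w = 0.128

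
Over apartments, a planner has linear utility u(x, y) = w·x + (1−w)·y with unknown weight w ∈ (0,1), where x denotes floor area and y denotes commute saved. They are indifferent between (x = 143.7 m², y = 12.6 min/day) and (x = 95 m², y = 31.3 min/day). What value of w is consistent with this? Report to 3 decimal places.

w = 0.277

Indifference: w·143.7 + (1−w)·12.6 = w·95 + (1−w)·31.3.
Rearranging, 48.7·w − 18.7·(1−w) = 0.
The marginal rate of substitution is 18.7/48.7, so w = 18.7/(48.7+18.7) = 0.277.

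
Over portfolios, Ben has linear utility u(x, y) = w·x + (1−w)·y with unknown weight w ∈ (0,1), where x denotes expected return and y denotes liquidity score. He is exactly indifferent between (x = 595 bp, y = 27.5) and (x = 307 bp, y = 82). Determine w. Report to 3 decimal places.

w = 0.159

Equating utilities: w·595 + (1−w)·27.5 = w·307 + (1−w)·82.
Rearranging, 288·w − 54.5·(1−w) = 0.
So w/(1−w) = 54.5/288 = 0.1892, giving w = 54.5/(288+54.5) = 0.159.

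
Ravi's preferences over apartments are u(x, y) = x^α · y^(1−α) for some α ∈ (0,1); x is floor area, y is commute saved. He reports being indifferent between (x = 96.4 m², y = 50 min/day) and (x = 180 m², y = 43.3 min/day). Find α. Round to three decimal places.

Set the two utilities equal: 96.4^α·50^(1−α) = 180^α·43.3^(1−α).
Rearrange to (96.4/180)^α = (43.3/50)^(1−α) and take logs: α·-0.624451 = (1−α)·-0.143870.
So α/(1−α) = (-0.143870)/(-0.624451) = 0.230394, and α = 0.230394/1.230394 ≈ 0.187.

α ≈ 0.187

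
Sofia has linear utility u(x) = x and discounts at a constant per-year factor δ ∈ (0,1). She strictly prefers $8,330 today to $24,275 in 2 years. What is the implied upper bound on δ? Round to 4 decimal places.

Under u(x) = x this choice says 8330 > δ^2·24275.
So δ^2 < 8330/24275 = 0.34315; taking the square root of both positive sides preserves the inequality.
δ < (8330/24275)^(1/2) ≈ 0.5858.

δ < 0.5858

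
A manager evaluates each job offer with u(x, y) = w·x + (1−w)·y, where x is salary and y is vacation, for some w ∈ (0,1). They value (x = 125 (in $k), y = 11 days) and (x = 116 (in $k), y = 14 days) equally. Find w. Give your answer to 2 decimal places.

Equating utilities: w·125 + (1−w)·11 = w·116 + (1−w)·14.
Rearranging, 9·w − 3·(1−w) = 0.
Hence w = 3/(9+3) = 3/12 = 0.25.

w = 0.25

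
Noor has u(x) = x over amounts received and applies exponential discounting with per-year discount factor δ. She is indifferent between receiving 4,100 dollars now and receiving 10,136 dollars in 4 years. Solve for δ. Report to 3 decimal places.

δ ≈ 0.797

Indifference means u(4100) = δ^4 · u(10136), so δ^4 = u(4100)/u(10136).
With u(x) = x: δ^4 = 4100/10136 = 0.40450.
Hence δ = (0.40450)^(1/4) = 0.79750.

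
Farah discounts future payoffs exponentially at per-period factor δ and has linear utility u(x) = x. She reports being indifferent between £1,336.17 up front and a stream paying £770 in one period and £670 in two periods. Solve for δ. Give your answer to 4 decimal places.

δ ≈ 0.9500

Equating present values: 1336.17 = 770δ + 670δ².
Rearranged: 670δ² + 770δ − 1336.17 = 0.
By the quadratic formula (taking the positive root), δ = (−770 + √4173835.60) / 1340 ≈ 0.9500.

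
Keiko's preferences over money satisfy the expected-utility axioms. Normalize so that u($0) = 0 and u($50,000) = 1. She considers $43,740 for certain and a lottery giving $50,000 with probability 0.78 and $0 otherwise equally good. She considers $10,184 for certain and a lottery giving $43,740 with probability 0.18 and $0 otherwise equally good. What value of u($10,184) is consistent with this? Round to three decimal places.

The first gamble pins u($43,740): it must equal 0.78·1 + 0.22·0 = 0.78.
Then u($10,184) = 0.18·u($43,740) + 0.82·u($0) = 0.18·0.78 + 0.82·0.00 = 0.1404.

0.140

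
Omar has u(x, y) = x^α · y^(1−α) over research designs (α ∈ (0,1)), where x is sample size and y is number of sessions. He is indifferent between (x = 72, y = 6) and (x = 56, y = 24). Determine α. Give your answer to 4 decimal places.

α ≈ 0.8465

Indifference: 72^α · 6^(1−α) = 56^α · 24^(1−α).
Rearrange to (72/56)^α = (24/6)^(1−α) and take logs: α·0.2513144 = (1−α)·1.3862944.
With A = 0.2513144 and B = 1.3862944: α·A = (1−α)·B, so α = B/(A+B) = 1.3862944/1.6376088 ≈ 0.8465.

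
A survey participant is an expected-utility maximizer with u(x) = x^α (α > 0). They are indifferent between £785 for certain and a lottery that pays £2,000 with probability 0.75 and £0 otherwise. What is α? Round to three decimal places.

α ≈ 0.308

Since u(0) = 0, the lottery's EU is 0.75·2000^α.
Equating: 785^α = 0.75·2000^α, i.e. 0.3925^α = 0.75.
α = ln(0.75) / ln(785/2000) = -0.287682/-0.935219 ≈ 0.308.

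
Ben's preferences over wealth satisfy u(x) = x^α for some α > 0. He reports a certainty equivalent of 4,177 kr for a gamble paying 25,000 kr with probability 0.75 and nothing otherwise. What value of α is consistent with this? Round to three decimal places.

α ≈ 0.161

The lottery's expected utility is 0.75·u(25000) + 0.25·u(0) = 0.75·25000^α (since u(0) = 0 for α > 0).
Setting u(4177) equal to that: 4177^α = 0.75·25000^α ⇒ (4177/25000)^α = 0.75.
Taking logs: α·ln(4177/25000) = ln(0.75), so α = -0.287682 / -1.789283 ≈ 0.161.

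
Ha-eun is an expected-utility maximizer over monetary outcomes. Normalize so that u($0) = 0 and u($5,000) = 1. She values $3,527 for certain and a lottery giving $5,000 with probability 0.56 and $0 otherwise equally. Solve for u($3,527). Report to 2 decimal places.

0.56

By the standard-gamble method, u($3,527) is just the indifference probability on the best outcome: 0.56.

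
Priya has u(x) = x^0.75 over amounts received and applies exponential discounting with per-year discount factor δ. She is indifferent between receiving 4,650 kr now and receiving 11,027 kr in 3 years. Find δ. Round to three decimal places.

δ ≈ 0.806

Indifference means u(4650) = δ^3 · u(11027), so δ^3 = u(4650)/u(11027).
Since u(x) = x^0.75, δ^3 = (4650/11027)^0.75 = 0.42169^0.75 = 0.52330.
Taking the cube root: δ = 0.52330^(1/3) ≈ 0.806.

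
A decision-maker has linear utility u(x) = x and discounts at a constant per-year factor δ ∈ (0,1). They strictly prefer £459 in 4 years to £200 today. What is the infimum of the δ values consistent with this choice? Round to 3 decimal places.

The preference means 200 < δ^4·459.
Hence δ^4 > 200/459 = 0.43573, and x ↦ x^(1/4) is increasing on (0,∞).
δ > 0.43573^(1/4) = 0.812.

δ > 0.812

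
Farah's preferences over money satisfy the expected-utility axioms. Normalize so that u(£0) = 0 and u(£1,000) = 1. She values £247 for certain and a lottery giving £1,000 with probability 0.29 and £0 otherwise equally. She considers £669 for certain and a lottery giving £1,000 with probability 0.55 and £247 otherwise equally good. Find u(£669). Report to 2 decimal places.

The first gamble pins u(£247): it must equal 0.29·1 + 0.71·0 = 0.29.
The second indifference gives u(£669) = 0.55·u(£1,000) + 0.45·u(£247) = 0.55·1.00 + 0.45·0.29 = 0.6805.

0.68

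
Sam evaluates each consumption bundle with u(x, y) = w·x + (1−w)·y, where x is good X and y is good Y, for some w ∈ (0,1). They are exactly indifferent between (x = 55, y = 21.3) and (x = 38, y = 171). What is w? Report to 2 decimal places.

u(55,21.3) = u(38,171) means w·55 + (1−w)·21.3 = w·38 + (1−w)·171.
w·(55−38) = (1−w)·(171−21.3), i.e. w·17 = (1−w)·149.7.
Hence w = 149.7/(17+149.7) = 149.7/166.7 = 0.90.

w = 0.90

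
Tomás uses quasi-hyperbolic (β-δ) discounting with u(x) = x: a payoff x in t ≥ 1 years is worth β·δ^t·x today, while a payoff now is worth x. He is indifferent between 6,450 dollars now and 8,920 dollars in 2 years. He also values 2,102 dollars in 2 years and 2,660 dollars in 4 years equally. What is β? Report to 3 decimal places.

The second indifference involves only future payoffs, so β cancels: β·δ^2·2102 = β·δ^4·2660, giving δ^2 = 2102/2660 = 0.79023, so δ = 0.88895.
The first indifference: 6450 = β·δ^2·8920, so β = 6450/(δ^2·8920) = 6450/(0.79023·8920) ≈ 0.915.

β ≈ 0.915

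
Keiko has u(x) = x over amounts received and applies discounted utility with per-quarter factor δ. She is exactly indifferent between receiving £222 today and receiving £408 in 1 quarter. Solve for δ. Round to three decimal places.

The payoff in 1 quarter is discounted by δ, so u(222) = δ·u(408) and δ = u(222)/u(408).
With u(x) = x: δ = 222/408 = 0.54412.

δ ≈ 0.544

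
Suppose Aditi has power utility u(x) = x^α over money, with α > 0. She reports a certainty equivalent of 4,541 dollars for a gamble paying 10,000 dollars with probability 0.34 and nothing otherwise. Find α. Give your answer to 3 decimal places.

EU(lottery) = 0.34·10000^α + 0.66·0 = 0.34·10000^α.
Indifference: 4541^α = 0.34·10000^α, so (4541/10000)^α = 0.34.
α = ln(0.34) / ln(4541/10000) = -1.078810/-0.789438 ≈ 1.367.

α ≈ 1.367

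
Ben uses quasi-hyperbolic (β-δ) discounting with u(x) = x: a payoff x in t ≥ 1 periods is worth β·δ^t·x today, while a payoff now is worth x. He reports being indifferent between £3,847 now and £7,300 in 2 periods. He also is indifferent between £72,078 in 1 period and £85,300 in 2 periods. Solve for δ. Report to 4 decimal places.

Both payoffs in the second observation are in the future, so β drops out: δ^1·72078 = δ^2·85300 ⇒ δ = 72078/85300 = 0.84499.

δ ≈ 0.8450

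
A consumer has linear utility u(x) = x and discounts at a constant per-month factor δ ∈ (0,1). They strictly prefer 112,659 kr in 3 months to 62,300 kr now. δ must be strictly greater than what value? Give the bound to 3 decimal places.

The preference means 62300 < δ^3·112659.
Dividing by 112659: δ^3 > 0.55300. Both sides are positive, so the cube root keeps the direction.
δ > 0.55300^(1/3) = 0.821.

δ > 0.821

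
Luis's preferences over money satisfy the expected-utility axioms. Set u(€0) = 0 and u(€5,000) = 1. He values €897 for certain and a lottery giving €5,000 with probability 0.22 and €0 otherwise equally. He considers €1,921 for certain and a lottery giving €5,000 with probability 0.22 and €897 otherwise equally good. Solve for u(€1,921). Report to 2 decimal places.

0.39

First, u(€897) = 0.22·u(€5,000) + 0.78·u(€0) = 0.22.
The second indifference gives u(€1,921) = 0.22·u(€5,000) + 0.78·u(€897) = 0.22·1.00 + 0.78·0.22 = 0.3916.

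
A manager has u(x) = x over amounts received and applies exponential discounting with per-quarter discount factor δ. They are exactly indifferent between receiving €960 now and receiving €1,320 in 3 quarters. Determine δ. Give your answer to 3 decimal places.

δ ≈ 0.899

Equating discounted utilities: u(960) = δ^3·u(1320) ⇒ δ^3 = u(960)/u(1320).
With u(x) = x: δ^3 = 960/1320 = 0.72727.
Taking the cube root: δ = 0.72727^(1/3) ≈ 0.899.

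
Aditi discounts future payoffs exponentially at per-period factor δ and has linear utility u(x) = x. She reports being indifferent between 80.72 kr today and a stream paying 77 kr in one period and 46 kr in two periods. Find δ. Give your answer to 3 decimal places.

δ ≈ 0.730

The stream is worth 77δ + 46δ² today, so 77δ + 46δ² = 80.72.
So 46δ² + 77δ − 80.72 = 0.
By the quadratic formula (taking the positive root), δ = (−77 + √20781.48) / 92 ≈ 0.730.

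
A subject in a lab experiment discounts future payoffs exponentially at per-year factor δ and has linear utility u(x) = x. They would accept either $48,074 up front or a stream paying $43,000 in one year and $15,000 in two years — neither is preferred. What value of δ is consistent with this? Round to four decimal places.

The stream is worth 43000δ + 15000δ² today, so 43000δ + 15000δ² = 48074.
Rearranged: 15000δ² + 43000δ − 48074 = 0.
The positive root is δ = [−43000 + √(43000² + 4·15000·48074)] / (2·15000) = (−43000 + 68800.000)/30000 ≈ 0.8600.

δ ≈ 0.8600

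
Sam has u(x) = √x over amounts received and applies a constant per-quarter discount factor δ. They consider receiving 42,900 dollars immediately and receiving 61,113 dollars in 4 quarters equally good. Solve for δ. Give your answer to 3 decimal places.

Indifference means u(42900) = δ^4 · u(61113), so δ^4 = u(42900)/u(61113).
Since u(x) = √x, δ^4 = √(42900/61113) = 0.83784.
So δ = 0.83784^(1/4) ≈ 0.957.

δ ≈ 0.957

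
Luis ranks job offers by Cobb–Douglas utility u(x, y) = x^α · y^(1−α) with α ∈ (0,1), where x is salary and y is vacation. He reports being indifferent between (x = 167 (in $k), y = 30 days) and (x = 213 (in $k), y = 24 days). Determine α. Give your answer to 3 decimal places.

α ≈ 0.478

Indifference: 167^α · 30^(1−α) = 213^α · 24^(1−α).
Taking logs: α·ln 167 + (1−α)·ln 30 = α·ln 213 + (1−α)·ln 24, i.e. α·-0.243298 = (1−α)·-0.223144.
With A = -0.243298 and B = -0.223144: α·A = (1−α)·B, so α = B/(A+B) = -0.223144/-0.466442 ≈ 0.478.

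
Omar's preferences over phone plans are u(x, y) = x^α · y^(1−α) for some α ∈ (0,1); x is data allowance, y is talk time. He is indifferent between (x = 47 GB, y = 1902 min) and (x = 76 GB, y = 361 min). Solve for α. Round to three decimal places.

Indifference: 47^α · 1902^(1−α) = 76^α · 361^(1−α).
Taking logs: α·ln 47 + (1−α)·ln 1902 = α·ln 76 + (1−α)·ln 361, i.e. α·-0.480586 = (1−α)·-1.661783.
So α/(1−α) = (-1.661783)/(-0.480586) = 3.457826, and α = 3.457826/4.457826 ≈ 0.776.

α ≈ 0.776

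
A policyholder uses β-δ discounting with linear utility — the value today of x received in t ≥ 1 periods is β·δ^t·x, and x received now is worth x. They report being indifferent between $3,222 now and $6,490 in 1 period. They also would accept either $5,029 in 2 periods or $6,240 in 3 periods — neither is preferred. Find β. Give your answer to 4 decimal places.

The second indifference involves only future payoffs, so β cancels: β·δ^2·5029 = β·δ^3·6240, giving δ = 5029/6240 = 0.80593.
The first indifference: 3222 = β·δ·6490, so β = 3222/(δ·6490) = 3222/(0.80593·6490) ≈ 0.6160.

β ≈ 0.6160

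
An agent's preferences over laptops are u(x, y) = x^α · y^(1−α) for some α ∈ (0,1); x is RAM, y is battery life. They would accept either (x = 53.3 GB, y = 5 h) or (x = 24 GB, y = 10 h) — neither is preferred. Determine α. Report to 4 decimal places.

α ≈ 0.4649

Indifference: 53.3^α · 5^(1−α) = 24^α · 10^(1−α).
Taking logs: α·ln 53.3 + (1−α)·ln 5 = α·ln 24 + (1−α)·ln 10, i.e. α·0.7978825 = (1−α)·0.6931472.
So α/(1−α) = (0.6931472)/(0.7978825) = 0.8687334, and α = 0.8687334/1.8687334 ≈ 0.4649.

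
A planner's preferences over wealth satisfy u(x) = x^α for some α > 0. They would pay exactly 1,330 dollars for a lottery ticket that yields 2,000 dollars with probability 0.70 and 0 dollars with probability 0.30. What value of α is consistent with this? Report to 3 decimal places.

Since u(0) = 0, the lottery's EU is 0.70·2000^α.
Equating: 1330^α = 0.70·2000^α, i.e. 0.6650^α = 0.70.
Take logs: α = ln 0.70 / ln(1330/2000) ≈ 0.87427.

α ≈ 0.874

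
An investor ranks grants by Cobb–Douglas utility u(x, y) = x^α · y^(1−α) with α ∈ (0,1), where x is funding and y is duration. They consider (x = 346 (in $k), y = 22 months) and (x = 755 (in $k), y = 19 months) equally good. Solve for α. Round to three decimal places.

α ≈ 0.158

Indifference: 346^α · 22^(1−α) = 755^α · 19^(1−α).
Rearrange to (346/755)^α = (19/22)^(1−α) and take logs: α·-0.780279 = (1−α)·-0.146603.
So α/(1−α) = (-0.146603)/(-0.780279) = 0.187885, and α = 0.187885/1.187885 ≈ 0.158.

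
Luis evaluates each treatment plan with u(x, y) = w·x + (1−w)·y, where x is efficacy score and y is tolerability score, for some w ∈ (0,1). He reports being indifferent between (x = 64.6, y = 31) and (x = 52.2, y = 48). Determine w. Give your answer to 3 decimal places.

Equating utilities: w·64.6 + (1−w)·31 = w·52.2 + (1−w)·48.
Rearranging, 12.4·w − 17·(1−w) = 0.
So w/(1−w) = 17/12.4 = 1.3710, giving w = 17/(12.4+17) = 0.578.

w = 0.578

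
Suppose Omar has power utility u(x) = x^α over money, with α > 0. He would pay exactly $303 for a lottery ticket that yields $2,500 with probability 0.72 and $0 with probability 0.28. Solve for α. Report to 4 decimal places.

The lottery's expected utility is 0.72·u(2500) + 0.28·u(0) = 0.72·2500^α (since u(0) = 0 for α > 0).
Indifference: 303^α = 0.72·2500^α, so (303/2500)^α = 0.72.
Taking logs: α·ln(303/2500) = ln(0.72), so α = -0.3285041 / -2.1103132 ≈ 0.1557.

α ≈ 0.1557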